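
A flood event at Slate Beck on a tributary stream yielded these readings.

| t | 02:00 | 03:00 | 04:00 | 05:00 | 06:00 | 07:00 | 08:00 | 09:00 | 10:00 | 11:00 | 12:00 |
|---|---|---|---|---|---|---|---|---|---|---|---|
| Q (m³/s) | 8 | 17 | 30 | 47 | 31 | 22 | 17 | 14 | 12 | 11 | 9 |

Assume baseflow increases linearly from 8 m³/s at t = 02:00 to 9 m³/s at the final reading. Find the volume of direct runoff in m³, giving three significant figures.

Direct-runoff ordinates (Q − Q_b): 0.00, 8.90, 21.80, 38.70, 22.60, 13.50, 8.40, 5.30, 3.20, 2.10, 0.00 m³/s.
ΣQ_DR = 124.5 m³/s.
With Δt = 1 h = 3600 s, V = ΣQ_DR · Δt = 124.5 × 3600 = 4.48 × 10^5 m³.

V ≈ 4.48 × 10^5 m³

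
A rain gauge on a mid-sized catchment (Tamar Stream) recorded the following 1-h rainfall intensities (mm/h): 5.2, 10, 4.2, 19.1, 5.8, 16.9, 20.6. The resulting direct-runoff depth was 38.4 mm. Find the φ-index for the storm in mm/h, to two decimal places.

Only the 4 blocks with intensity above φ contribute runoff: 10, 19.1, 16.9, 20.6 mm/h.
Σ(I−φ)·Δt = d  ⇒  (10+19.1+16.9+20.6 − 4φ)·1 = 38.4
φ = (66.60 − 38.4/1) / 4 = 7.05 mm/h.

φ ≈ 7.05 mm/h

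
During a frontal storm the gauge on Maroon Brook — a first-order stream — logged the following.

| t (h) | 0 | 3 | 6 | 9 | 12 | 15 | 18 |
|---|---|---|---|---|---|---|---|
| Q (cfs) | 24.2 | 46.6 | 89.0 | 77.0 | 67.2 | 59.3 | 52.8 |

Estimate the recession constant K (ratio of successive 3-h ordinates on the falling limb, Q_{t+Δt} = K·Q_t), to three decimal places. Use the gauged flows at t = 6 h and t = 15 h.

Using the recession-limb readings at t = 6 h and t = 15 h: Q falls from 89.0 to 59.3 cfs over 3 intervals.
K = (Q₂/Q₁)^(1/3) = (59.3/89.0)^(1/3) = 0.873.

K ≈ 0.873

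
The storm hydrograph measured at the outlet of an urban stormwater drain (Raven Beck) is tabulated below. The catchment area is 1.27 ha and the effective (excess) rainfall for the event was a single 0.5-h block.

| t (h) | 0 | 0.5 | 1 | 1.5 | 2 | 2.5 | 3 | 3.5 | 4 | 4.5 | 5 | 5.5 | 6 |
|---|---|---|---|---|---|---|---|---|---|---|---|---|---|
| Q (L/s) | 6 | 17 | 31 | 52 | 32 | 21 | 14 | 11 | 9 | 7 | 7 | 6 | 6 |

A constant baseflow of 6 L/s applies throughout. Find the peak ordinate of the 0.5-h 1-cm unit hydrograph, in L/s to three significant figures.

Direct runoff: 0.0, 11.0, 25.0, 46.0, 26.0, 15.0, 8.0, 5.0, 3.0, 1.0, 1.0, 0.0, 0.0 L/s; ΣQ_DR = 141.0 L/s, peak = 46.0 L/s.
Runoff depth d = ΣQ_DR·Δt / A = 141.0 × 1800 / (1.27 ha) = 19.98 mm.
The 1-cm UH is the DRH scaled by (10 mm)/d, so U_p = 46.0 × 10/19.98 = 23.0 L/s.

U_p ≈ 23.0 L/s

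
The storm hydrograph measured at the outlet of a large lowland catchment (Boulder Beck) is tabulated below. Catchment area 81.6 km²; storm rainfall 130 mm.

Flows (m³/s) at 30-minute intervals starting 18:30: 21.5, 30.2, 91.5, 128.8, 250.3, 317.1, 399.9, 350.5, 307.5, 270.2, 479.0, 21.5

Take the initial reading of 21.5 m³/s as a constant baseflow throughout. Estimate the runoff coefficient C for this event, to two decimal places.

C ≈ 0.41

ΣQ_DR = 2410 m³/s; V = ΣQ_DR·Δt = 4.338 × 10^6 m³.
Runoff depth d = V / A = 53.16 mm.
C = d / P = 53.16 / 130 = 0.41.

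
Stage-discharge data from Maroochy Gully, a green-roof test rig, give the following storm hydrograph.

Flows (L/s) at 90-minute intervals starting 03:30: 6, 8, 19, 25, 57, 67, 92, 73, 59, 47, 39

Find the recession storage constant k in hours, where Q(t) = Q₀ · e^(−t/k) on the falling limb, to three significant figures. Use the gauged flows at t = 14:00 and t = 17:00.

On the falling limb, Q drops from 73 to 47 L/s between t = 14:00 and t = 17:00 (Δt = 3 h).
k = −Δt / ln(Q₂/Q₁) = −3 / ln(47/73) = 6.81 h.

k ≈ 6.81 h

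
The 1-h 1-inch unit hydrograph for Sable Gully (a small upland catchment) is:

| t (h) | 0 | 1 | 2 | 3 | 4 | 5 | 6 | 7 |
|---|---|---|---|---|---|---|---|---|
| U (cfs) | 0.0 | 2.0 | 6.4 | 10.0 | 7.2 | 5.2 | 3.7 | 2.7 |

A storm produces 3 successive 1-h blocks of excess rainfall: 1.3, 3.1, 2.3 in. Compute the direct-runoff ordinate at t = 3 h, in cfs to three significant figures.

Q ≈ 37.4 cfs

By discrete convolution, Q_j = Σ (P_i / 1 in) · U_{j−i}.
At t = 3 h (j=3): Q = (1.3/1)·10.0 + (3.1/1)·6.4 + (2.3/1)·2.0 = 37.4 cfs.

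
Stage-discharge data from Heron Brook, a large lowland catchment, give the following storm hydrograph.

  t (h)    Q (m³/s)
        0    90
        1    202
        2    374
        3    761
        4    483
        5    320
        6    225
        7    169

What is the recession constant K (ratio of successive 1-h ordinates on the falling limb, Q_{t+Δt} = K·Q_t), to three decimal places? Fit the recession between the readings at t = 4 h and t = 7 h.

K ≈ 0.705

Using the recession-limb readings at t = 4 h and t = 7 h: Q falls from 483 to 169 m³/s over 3 intervals.
K = (Q₂/Q₁)^(1/3) = (169/483)^(1/3) = 0.705.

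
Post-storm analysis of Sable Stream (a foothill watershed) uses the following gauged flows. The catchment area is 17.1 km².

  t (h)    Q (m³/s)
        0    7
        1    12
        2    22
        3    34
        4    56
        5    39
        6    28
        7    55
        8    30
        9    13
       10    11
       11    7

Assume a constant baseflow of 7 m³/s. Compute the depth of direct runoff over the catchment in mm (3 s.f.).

Direct runoff: 0.0, 5.0, 15.0, 27.0, 49.0, 32.0, 21.0, 48.0, 23.0, 6.0, 4.0, 0.0 m³/s; ΣQ_DR = 230.0 m³/s.
V = ΣQ_DR · Δt = 230.0 × 3600 s = 8.280 × 10^5 m³.
Over A = 17.1 km², depth = V / A = 48.4 mm.

d ≈ 48.4 mm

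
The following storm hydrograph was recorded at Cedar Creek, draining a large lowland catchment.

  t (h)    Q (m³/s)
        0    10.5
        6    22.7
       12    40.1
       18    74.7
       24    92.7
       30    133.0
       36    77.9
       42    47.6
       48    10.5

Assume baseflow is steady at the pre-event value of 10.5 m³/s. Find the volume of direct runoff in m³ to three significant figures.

Direct-runoff ordinates (Q − Q_b): 0.0, 12.2, 29.6, 64.2, 82.2, 122.5, 67.4, 37.1, 0.0 m³/s.
ΣQ_DR = 415.2 m³/s.
With Δt = 6 h = 21600 s, V = ΣQ_DR · Δt = 415.2 × 21600 = 8.97 × 10^6 m³.

V ≈ 8.97 × 10^6 m³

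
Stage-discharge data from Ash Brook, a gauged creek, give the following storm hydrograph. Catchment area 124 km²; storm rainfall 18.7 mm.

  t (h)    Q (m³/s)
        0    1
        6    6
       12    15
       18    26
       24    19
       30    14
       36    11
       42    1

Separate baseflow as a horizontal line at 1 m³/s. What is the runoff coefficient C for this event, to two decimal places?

C ≈ 0.79

ΣQ_DR = 85.00 m³/s; V = ΣQ_DR·Δt = 1.836 × 10^6 m³.
Runoff depth d = V / A = 14.81 mm.
C = d / P = 14.81 / 18.7 = 0.79.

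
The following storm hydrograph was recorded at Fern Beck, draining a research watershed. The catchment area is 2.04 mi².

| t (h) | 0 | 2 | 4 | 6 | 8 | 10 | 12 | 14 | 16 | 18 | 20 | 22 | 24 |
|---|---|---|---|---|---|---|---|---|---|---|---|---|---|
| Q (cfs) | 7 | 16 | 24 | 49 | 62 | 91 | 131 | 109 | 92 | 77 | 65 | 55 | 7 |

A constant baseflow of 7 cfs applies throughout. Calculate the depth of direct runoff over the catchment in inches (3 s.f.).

Direct runoff: 0.0, 9.0, 17.0, 42.0, 55.0, 84.0, 124.0, 102.0, 85.0, 70.0, 58.0, 48.0, 0.0 cfs; ΣQ_DR = 694.0 cfs.
V = ΣQ_DR · Δt = 694.0 × 7200 s = 4.997 × 10^6 ft³.
Over A = 2.04 mi², depth = V / A = 1.05 in.

d ≈ 1.05 in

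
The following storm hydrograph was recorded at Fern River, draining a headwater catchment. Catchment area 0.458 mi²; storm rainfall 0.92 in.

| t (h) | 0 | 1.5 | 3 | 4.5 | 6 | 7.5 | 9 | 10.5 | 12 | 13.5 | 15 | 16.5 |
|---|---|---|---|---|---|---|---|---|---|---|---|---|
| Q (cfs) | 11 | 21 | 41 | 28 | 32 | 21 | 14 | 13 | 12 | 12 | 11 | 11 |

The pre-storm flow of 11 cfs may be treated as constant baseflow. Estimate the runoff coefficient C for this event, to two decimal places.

C ≈ 0.52

ΣQ_DR = 95.00 cfs; V = ΣQ_DR·Δt = 5.130 × 10^5 ft³.
Runoff depth d = V / A = 0.4821 in.
C = d / P = 0.4821 / 0.92 = 0.52.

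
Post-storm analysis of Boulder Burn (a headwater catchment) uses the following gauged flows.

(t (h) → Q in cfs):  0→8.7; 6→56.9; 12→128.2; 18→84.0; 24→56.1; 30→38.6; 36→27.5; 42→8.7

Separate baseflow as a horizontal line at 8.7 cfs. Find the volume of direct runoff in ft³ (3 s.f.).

V ≈ 7.32 × 10^6 ft³

Direct-runoff ordinates (Q − Q_b): 0.0, 48.2, 119.5, 75.3, 47.4, 29.9, 18.8, 0.0 cfs.
ΣQ_DR = 339.1 cfs.
With Δt = 6 h = 21600 s, V = ΣQ_DR · Δt = 339.1 × 21600 = 7.32 × 10^6 ft³.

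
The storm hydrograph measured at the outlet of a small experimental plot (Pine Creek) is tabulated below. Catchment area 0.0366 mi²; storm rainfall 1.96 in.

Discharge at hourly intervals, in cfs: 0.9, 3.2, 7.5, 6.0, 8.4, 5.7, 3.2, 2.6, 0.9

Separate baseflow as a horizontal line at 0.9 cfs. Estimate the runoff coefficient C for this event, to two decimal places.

ΣQ_DR = 30.30 cfs; V = ΣQ_DR·Δt = 1.091 × 10^5 ft³.
Runoff depth d = V / A = 1.283 in.
C = d / P = 1.283 / 1.96 = 0.65.

C ≈ 0.65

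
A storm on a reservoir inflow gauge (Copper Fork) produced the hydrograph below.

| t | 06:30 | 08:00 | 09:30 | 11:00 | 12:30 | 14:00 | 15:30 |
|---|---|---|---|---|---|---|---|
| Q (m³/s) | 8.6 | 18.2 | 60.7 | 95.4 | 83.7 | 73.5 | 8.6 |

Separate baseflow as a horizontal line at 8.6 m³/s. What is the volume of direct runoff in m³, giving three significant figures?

Direct-runoff ordinates (Q − Q_b): 0.0, 9.6, 52.1, 86.8, 75.1, 64.9, 0.0 m³/s.
ΣQ_DR = 288.5 m³/s.
With Δt = 1.5 h = 5400 s, V = ΣQ_DR · Δt = 288.5 × 5400 = 1.56 × 10^6 m³.

V ≈ 1.56 × 10^6 m³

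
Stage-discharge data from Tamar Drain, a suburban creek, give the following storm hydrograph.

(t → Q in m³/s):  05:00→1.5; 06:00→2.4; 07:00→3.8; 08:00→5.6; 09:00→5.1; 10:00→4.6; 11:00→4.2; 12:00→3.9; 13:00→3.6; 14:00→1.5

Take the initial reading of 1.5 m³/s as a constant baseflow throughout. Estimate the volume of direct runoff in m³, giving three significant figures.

Direct-runoff ordinates (Q − Q_b): 0.0, 0.9, 2.3, 4.1, 3.6, 3.1, 2.7, 2.4, 2.1, 0.0 m³/s.
ΣQ_DR = 21.20 m³/s.
With Δt = 1 h = 3600 s, V = ΣQ_DR · Δt = 21.20 × 3600 = 76300 m³.

V ≈ 76300 m³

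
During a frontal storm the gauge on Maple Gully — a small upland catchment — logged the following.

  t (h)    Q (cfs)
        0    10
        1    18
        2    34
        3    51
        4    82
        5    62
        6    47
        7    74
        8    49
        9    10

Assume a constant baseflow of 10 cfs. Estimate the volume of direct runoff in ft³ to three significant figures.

Direct-runoff ordinates (Q − Q_b): 0.0, 8.0, 24.0, 41.0, 72.0, 52.0, 37.0, 64.0, 39.0, 0.0 cfs.
ΣQ_DR = 337.0 cfs.
With Δt = 1 h = 3600 s, V = ΣQ_DR · Δt = 337.0 × 3600 = 1.21 × 10^6 ft³.

V ≈ 1.21 × 10^6 ft³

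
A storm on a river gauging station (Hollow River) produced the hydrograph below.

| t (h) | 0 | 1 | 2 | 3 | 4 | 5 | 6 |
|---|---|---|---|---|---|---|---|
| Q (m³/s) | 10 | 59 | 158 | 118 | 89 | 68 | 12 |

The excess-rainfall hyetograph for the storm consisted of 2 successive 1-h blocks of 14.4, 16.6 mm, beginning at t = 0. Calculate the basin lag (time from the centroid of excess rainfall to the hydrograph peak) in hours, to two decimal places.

Centroid of excess rainfall: t_c = Σ P_i·t̄_i / ΣP_i = 1.0355 h (block centres at 0.5, 1.5 h).
Hydrograph peak occurs at t = 2 h, so basin lag t_L = 2 − 1.0355 = 0.96 h.

t_L ≈ 0.96 h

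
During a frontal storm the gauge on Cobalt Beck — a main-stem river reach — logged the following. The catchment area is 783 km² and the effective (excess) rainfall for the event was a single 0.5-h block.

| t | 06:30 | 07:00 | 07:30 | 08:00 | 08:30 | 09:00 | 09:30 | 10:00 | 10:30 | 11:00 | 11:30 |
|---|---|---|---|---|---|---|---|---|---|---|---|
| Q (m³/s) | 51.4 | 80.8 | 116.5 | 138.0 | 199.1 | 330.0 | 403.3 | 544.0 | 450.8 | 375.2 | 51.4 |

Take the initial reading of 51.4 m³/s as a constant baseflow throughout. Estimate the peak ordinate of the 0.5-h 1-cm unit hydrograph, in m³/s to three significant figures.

Direct runoff: 0.0, 29.4, 65.1, 86.6, 147.7, 278.6, 351.9, 492.6, 399.4, 323.8, 0.0 m³/s; ΣQ_DR = 2175 m³/s, peak = 492.6 m³/s.
Runoff depth d = ΣQ_DR·Δt / A = 2175 × 1800 / (783 km²) = 5.000 mm.
The 1-cm UH is the DRH scaled by (10 mm)/d, so U_p = 492.6 × 10/5.000 = 985 m³/s.

U_p ≈ 985 m³/s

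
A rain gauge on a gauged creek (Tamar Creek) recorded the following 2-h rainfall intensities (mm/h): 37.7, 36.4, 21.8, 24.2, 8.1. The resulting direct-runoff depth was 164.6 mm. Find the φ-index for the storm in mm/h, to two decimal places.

Only the 4 blocks with intensity above φ contribute runoff: 37.7, 36.4, 21.8, 24.2 mm/h.
Σ(I−φ)·Δt = d  ⇒  (37.7+36.4+21.8+24.2 − 4φ)·2 = 164.6
φ = (120.1 − 164.6/2) / 4 = 9.45 mm/h.

φ ≈ 9.45 mm/h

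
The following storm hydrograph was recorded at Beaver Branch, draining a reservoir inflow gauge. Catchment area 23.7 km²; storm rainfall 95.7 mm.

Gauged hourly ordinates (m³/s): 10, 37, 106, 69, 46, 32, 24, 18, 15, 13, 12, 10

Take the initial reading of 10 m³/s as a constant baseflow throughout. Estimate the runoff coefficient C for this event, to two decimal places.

C ≈ 0.43

ΣQ_DR = 272.0 m³/s; V = ΣQ_DR·Δt = 9.792 × 10^5 m³.
Runoff depth d = V / A = 41.32 mm.
C = d / P = 41.32 / 95.7 = 0.43.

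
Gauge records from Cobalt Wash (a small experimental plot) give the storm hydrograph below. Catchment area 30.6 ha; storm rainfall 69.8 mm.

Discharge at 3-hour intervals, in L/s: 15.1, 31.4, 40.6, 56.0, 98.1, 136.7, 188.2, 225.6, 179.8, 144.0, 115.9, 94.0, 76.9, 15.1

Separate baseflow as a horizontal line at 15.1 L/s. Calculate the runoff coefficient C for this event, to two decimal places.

C ≈ 0.61

ΣQ_DR = 1206 L/s; V = ΣQ_DR·Δt = 1.302 × 10^7 L.
Runoff depth d = V / A = 42.56 mm.
C = d / P = 42.56 / 69.8 = 0.61.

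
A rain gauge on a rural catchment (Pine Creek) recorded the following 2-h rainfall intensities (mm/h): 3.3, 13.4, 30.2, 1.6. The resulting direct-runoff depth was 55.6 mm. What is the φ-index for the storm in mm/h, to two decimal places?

φ ≈ 7.90 mm/h

Only the 2 blocks with intensity above φ contribute runoff: 13.4, 30.2 mm/h.
Σ(I−φ)·Δt = d  ⇒  (13.4+30.2 − 2φ)·2 = 55.6
φ = (43.60 − 55.6/2) / 2 = 7.90 mm/h.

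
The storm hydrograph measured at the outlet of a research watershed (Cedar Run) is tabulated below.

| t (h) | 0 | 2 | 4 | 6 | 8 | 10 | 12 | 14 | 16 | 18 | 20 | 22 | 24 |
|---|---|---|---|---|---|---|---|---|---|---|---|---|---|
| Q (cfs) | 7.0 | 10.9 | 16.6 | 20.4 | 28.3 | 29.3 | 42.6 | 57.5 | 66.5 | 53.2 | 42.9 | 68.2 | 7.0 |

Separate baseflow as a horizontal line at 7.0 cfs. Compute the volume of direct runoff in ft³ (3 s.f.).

Direct-runoff ordinates (Q − Q_b): 0.0, 3.9, 9.6, 13.4, 21.3, 22.3, 35.6, 50.5, 59.5, 46.2, 35.9, 61.2, 0.0 cfs.
ΣQ_DR = 359.4 cfs.
With Δt = 2 h = 7200 s, V = ΣQ_DR · Δt = 359.4 × 7200 = 2.59 × 10^6 ft³.

V ≈ 2.59 × 10^6 ft³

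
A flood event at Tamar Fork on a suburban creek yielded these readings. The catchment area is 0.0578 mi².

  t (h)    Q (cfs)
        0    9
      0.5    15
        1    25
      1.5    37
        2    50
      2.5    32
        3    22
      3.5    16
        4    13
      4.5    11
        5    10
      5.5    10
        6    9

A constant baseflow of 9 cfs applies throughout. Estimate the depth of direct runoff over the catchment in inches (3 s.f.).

d ≈ 1.90 in

Direct runoff: 0.0, 6.0, 16.0, 28.0, 41.0, 23.0, 13.0, 7.0, 4.0, 2.0, 1.0, 1.0, 0.0 cfs; ΣQ_DR = 142.0 cfs.
V = ΣQ_DR · Δt = 142.0 × 1800 s = 2.556 × 10^5 ft³.
Over A = 0.0578 mi², depth = V / A = 1.90 in.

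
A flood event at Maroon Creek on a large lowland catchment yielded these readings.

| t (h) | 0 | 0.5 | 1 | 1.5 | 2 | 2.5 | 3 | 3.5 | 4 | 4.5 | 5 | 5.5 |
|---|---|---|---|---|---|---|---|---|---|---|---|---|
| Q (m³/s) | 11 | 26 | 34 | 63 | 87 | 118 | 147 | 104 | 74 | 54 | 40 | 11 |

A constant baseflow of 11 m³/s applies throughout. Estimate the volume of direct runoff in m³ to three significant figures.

Direct-runoff ordinates (Q − Q_b): 0.0, 15.0, 23.0, 52.0, 76.0, 107.0, 136.0, 93.0, 63.0, 43.0, 29.0, 0.0 m³/s.
ΣQ_DR = 637.0 m³/s.
With Δt = 0.5 h = 1800 s, V = ΣQ_DR · Δt = 637.0 × 1800 = 1.15 × 10^6 m³.

V ≈ 1.15 × 10^6 m³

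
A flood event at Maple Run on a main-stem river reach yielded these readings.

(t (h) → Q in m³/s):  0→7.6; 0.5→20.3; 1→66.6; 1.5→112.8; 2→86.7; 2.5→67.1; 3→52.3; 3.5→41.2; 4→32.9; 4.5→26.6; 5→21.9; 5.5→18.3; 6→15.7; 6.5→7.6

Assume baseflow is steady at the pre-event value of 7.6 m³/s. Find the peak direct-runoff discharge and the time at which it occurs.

Q_p = 105.2 m³/s at t = 1.5 h

Subtracting baseflow gives direct-runoff ordinates: 0.0, 12.7, 59.0, 105.2, 79.1, 59.5, 44.7, 33.6, 25.3, 19.0, 14.3, 10.7, 8.1, 0.0 m³/s.
The maximum is 105.2 m³/s, occurring at the reading for t = 1.5 h.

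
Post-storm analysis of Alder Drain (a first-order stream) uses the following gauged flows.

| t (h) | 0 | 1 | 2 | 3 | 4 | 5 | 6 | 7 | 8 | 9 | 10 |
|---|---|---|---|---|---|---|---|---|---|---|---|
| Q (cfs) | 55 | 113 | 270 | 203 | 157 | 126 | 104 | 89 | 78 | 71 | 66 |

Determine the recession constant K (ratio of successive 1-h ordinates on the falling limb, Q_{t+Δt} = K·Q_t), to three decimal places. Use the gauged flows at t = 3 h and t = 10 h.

K ≈ 0.852

Using the recession-limb readings at t = 3 h and t = 10 h: Q falls from 203 to 66 cfs over 7 intervals.
K = (Q₂/Q₁)^(1/7) = (66/203)^(1/7) = 0.852.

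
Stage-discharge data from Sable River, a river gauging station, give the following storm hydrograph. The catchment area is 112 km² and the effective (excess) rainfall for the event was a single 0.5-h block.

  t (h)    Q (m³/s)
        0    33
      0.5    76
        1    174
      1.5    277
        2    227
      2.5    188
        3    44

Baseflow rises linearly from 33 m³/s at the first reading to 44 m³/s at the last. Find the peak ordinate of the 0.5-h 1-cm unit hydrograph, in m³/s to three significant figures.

Direct runoff: 0.00, 41.17, 137.33, 238.50, 186.67, 145.83, 0.00 m³/s; ΣQ_DR = 749.5 m³/s, peak = 238.50 m³/s.
Runoff depth d = ΣQ_DR·Δt / A = 749.5 × 1800 / (112 km²) = 12.05 mm.
The 1-cm UH is the DRH scaled by (10 mm)/d, so U_p = 238.50 × 10/12.05 = 198 m³/s.

U_p ≈ 198 m³/s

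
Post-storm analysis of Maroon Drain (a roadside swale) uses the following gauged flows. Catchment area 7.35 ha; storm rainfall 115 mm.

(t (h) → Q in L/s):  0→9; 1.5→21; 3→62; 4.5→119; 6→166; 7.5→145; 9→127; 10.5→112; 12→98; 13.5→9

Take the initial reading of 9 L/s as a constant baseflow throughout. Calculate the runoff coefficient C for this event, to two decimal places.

ΣQ_DR = 778.0 L/s; V = ΣQ_DR·Δt = 4.201 × 10^6 L.
Runoff depth d = V / A = 57.16 mm.
C = d / P = 57.16 / 115 = 0.50.

C ≈ 0.50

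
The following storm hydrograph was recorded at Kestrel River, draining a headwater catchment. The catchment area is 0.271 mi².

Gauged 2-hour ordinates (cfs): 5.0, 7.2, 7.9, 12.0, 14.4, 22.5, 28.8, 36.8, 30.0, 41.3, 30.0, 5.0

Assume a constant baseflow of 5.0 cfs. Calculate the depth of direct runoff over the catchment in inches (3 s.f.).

d ≈ 2.07 in

Direct runoff: 0.0, 2.2, 2.9, 7.0, 9.4, 17.5, 23.8, 31.8, 25.0, 36.3, 25.0, 0.0 cfs; ΣQ_DR = 180.9 cfs.
V = ΣQ_DR · Δt = 180.9 × 7200 s = 1.302 × 10^6 ft³.
Over A = 0.271 mi², depth = V / A = 2.07 in.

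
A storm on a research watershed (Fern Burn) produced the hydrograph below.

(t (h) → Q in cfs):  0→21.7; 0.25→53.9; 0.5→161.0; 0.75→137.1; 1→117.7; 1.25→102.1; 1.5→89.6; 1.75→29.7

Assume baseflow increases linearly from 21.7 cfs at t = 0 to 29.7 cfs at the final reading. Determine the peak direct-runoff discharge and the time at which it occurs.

Subtracting baseflow gives direct-runoff ordinates: 0.00, 31.06, 137.01, 111.97, 91.43, 74.69, 61.04, 0.00 cfs.
The maximum is 137.01 cfs, occurring at the reading for t = 0.5 h.

Q_p = 137.01 cfs at t = 0.5 h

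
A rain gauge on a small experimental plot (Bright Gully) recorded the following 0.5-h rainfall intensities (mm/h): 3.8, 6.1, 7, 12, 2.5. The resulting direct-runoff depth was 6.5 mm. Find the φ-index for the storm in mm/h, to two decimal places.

Only the 3 blocks with intensity above φ contribute runoff: 6.1, 7, 12 mm/h.
Σ(I−φ)·Δt = d  ⇒  (6.1+7+12 − 3φ)·0.5 = 6.5
φ = (25.10 − 6.5/0.5) / 3 = 4.03 mm/h.

φ ≈ 4.03 mm/h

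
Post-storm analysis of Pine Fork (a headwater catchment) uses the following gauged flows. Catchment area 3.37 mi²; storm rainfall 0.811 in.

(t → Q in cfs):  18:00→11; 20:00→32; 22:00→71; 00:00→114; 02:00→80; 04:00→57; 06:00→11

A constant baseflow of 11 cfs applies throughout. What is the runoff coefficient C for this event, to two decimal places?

ΣQ_DR = 299.0 cfs; V = ΣQ_DR·Δt = 2.153 × 10^6 ft³.
Runoff depth d = V / A = 0.2750 in.
C = d / P = 0.2750 / 0.811 = 0.34.

C ≈ 0.34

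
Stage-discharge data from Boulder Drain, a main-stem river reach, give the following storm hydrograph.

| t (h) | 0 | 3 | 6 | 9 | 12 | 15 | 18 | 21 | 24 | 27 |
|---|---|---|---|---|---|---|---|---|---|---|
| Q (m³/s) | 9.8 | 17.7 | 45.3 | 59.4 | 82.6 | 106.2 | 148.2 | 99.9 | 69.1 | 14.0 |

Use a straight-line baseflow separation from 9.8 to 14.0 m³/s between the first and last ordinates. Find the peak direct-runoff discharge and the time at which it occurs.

Q_p = 135.60 m³/s at t = 18 h

Subtracting baseflow gives direct-runoff ordinates: 0.00, 7.43, 34.57, 48.20, 70.93, 94.07, 135.60, 86.83, 55.57, 0.00 m³/s.
The maximum is 135.60 m³/s, occurring at the reading for t = 18 h.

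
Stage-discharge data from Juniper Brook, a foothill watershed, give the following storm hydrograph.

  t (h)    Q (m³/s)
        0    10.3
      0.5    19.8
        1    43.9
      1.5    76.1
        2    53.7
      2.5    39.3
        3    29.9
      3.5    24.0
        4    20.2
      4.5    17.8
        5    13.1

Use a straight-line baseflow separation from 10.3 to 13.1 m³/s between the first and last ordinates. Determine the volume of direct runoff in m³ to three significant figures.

Direct-runoff ordinates (Q − Q_b): 0.00, 9.22, 33.04, 64.96, 42.28, 27.60, 17.92, 11.74, 7.66, 4.98, 0.00 m³/s.
ΣQ_DR = 219.4 m³/s.
With Δt = 0.5 h = 1800 s, V = ΣQ_DR · Δt = 219.4 × 1800 = 3.95 × 10^5 m³.

V ≈ 3.95 × 10^5 m³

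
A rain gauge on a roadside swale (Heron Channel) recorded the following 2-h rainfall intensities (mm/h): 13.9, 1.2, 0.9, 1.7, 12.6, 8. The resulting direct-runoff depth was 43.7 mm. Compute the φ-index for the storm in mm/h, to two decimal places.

φ ≈ 4.22 mm/h

Only the 3 blocks with intensity above φ contribute runoff: 13.9, 12.6, 8 mm/h.
Σ(I−φ)·Δt = d  ⇒  (13.9+12.6+8 − 3φ)·2 = 43.7
φ = (34.50 − 43.7/2) / 3 = 4.22 mm/h.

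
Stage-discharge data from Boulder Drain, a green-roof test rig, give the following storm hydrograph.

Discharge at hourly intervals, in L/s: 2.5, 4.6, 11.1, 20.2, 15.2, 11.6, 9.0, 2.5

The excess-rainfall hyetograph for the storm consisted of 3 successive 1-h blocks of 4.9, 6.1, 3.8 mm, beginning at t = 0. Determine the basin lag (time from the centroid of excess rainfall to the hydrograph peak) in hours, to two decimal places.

t_L ≈ 1.57 h

Centroid of excess rainfall: t_c = Σ P_i·t̄_i / ΣP_i = 1.4257 h (block centres at 0.5, 1.5, 2.5 h).
Hydrograph peak occurs at t = 3 h, so basin lag t_L = 3 − 1.4257 = 1.57 h.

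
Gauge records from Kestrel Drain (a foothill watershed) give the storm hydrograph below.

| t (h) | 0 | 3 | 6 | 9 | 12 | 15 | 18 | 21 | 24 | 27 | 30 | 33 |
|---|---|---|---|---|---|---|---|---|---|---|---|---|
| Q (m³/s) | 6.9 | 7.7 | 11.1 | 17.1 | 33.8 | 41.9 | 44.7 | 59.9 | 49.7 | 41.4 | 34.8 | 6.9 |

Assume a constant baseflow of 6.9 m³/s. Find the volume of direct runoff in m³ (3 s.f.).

Direct-runoff ordinates (Q − Q_b): 0.0, 0.8, 4.2, 10.2, 26.9, 35.0, 37.8, 53.0, 42.8, 34.5, 27.9, 0.0 m³/s.
ΣQ_DR = 273.1 m³/s.
With Δt = 3 h = 10800 s, V = ΣQ_DR · Δt = 273.1 × 10800 = 2.95 × 10^6 m³.

V ≈ 2.95 × 10^6 m³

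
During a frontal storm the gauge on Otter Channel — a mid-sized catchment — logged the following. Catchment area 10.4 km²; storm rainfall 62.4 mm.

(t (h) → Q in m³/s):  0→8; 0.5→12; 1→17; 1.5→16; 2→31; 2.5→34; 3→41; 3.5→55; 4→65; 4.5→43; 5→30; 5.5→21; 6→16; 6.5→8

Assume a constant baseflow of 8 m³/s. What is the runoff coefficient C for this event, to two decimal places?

C ≈ 0.79

ΣQ_DR = 285.0 m³/s; V = ΣQ_DR·Δt = 5.130 × 10^5 m³.
Runoff depth d = V / A = 49.33 mm.
C = d / P = 49.33 / 62.4 = 0.79.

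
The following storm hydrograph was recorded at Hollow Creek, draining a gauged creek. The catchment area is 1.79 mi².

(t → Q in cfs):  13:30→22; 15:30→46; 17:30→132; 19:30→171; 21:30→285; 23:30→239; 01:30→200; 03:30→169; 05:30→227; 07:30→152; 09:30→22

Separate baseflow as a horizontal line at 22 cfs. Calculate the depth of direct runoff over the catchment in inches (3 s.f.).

Direct runoff: 0.0, 24.0, 110.0, 149.0, 263.0, 217.0, 178.0, 147.0, 205.0, 130.0, 0.0 cfs; ΣQ_DR = 1423 cfs.
V = ΣQ_DR · Δt = 1423 × 7200 s = 1.025 × 10^7 ft³.
Over A = 1.79 mi², depth = V / A = 2.46 in.

d ≈ 2.46 in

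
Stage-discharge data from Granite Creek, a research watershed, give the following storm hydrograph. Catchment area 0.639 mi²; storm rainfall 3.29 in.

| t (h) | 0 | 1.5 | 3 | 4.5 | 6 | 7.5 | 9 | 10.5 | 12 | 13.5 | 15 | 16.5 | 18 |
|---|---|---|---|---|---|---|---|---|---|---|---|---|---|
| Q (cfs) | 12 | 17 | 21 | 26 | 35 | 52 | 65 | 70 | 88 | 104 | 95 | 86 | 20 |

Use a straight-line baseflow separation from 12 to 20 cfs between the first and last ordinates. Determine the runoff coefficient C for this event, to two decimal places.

ΣQ_DR = 483.0 cfs; V = ΣQ_DR·Δt = 2.608 × 10^6 ft³.
Runoff depth d = V / A = 1.757 in.
C = d / P = 1.757 / 3.29 = 0.53.

C ≈ 0.53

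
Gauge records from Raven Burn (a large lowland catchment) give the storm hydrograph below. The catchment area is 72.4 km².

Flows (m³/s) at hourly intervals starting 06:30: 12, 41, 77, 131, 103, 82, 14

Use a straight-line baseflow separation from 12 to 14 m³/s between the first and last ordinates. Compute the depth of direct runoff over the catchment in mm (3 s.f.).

Direct runoff: 0.00, 28.67, 64.33, 118.00, 89.67, 68.33, 0.00 m³/s; ΣQ_DR = 369.0 m³/s.
V = ΣQ_DR · Δt = 369.0 × 3600 s = 1.328 × 10^6 m³.
Over A = 72.4 km², depth = V / A = 18.3 mm.

d ≈ 18.3 mm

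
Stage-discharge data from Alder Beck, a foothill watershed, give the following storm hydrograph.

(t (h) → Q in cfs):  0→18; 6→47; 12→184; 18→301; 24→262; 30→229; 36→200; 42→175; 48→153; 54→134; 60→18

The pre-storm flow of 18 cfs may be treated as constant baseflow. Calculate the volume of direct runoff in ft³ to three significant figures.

Direct-runoff ordinates (Q − Q_b): 0.0, 29.0, 166.0, 283.0, 244.0, 211.0, 182.0, 157.0, 135.0, 116.0, 0.0 cfs.
ΣQ_DR = 1523 cfs.
With Δt = 6 h = 21600 s, V = ΣQ_DR · Δt = 1523 × 21600 = 3.29 × 10^7 ft³.

V ≈ 3.29 × 10^7 ft³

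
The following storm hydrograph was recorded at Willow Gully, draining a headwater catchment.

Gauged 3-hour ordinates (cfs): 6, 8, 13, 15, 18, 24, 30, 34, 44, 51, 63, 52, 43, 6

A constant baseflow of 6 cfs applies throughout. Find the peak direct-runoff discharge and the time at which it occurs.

Q_p = 57.0 cfs at t = 30 h

Subtracting baseflow gives direct-runoff ordinates: 0.0, 2.0, 7.0, 9.0, 12.0, 18.0, 24.0, 28.0, 38.0, 45.0, 57.0, 46.0, 37.0, 0.0 cfs.
The maximum is 57.0 cfs, occurring at the reading for t = 30 h.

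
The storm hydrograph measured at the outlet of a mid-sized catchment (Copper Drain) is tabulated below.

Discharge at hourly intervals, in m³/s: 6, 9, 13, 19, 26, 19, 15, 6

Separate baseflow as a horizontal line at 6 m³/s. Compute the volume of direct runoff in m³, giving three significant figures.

Direct-runoff ordinates (Q − Q_b): 0.0, 3.0, 7.0, 13.0, 20.0, 13.0, 9.0, 0.0 m³/s.
ΣQ_DR = 65.00 m³/s.
With Δt = 1 h = 3600 s, V = ΣQ_DR · Δt = 65.00 × 3600 = 2.34 × 10^5 m³.

V ≈ 2.34 × 10^5 m³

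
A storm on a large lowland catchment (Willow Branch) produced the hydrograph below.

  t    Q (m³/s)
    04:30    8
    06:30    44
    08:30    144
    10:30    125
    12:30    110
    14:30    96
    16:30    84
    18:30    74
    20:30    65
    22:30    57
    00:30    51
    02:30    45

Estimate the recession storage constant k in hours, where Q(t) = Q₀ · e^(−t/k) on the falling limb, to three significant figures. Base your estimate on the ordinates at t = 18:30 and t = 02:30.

k ≈ 16.1 h

On the falling limb, Q drops from 74 to 45 m³/s between t = 18:30 and t = 02:30 (Δt = 8 h).
k = −Δt / ln(Q₂/Q₁) = −8 / ln(45/74) = 16.1 h.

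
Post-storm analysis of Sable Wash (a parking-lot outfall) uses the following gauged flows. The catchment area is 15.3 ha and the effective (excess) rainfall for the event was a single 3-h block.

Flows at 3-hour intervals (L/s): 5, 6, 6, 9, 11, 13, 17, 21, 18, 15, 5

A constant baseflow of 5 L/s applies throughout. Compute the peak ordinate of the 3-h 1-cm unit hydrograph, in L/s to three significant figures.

U_p ≈ 31.9 L/s

Direct runoff: 0.0, 1.0, 1.0, 4.0, 6.0, 8.0, 12.0, 16.0, 13.0, 10.0, 0.0 L/s; ΣQ_DR = 71.00 L/s, peak = 16.0 L/s.
Runoff depth d = ΣQ_DR·Δt / A = 71.00 × 10800 / (15.3 ha) = 5.012 mm.
The 1-cm UH is the DRH scaled by (10 mm)/d, so U_p = 16.0 × 10/5.012 = 31.9 L/s.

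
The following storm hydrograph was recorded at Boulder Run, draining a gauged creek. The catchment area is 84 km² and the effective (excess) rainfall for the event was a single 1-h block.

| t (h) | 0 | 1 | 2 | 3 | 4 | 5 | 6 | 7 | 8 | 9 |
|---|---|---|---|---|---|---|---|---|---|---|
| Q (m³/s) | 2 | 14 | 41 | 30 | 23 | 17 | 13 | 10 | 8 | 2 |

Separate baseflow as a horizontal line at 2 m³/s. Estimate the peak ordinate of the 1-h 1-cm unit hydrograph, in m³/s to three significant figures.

U_p ≈ 65.0 m³/s

Direct runoff: 0.0, 12.0, 39.0, 28.0, 21.0, 15.0, 11.0, 8.0, 6.0, 0.0 m³/s; ΣQ_DR = 140.0 m³/s, peak = 39.0 m³/s.
Runoff depth d = ΣQ_DR·Δt / A = 140.0 × 3600 / (84 km²) = 6.000 mm.
The 1-cm UH is the DRH scaled by (10 mm)/d, so U_p = 39.0 × 10/6.000 = 65.0 m³/s.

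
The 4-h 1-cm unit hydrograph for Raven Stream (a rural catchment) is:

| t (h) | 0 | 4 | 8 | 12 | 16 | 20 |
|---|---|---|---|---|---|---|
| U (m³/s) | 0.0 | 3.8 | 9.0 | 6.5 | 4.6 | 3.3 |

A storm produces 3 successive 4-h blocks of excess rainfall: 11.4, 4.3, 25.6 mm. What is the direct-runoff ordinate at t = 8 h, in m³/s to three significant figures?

Q ≈ 11.9 m³/s

By discrete convolution, Q_j = Σ (P_i / 10 mm) · U_{j−i}.
At t = 8 h (j=2): Q = (11.4/10)·9.0 + (4.3/10)·3.8 + (25.6/10)·0.0 = 11.9 m³/s.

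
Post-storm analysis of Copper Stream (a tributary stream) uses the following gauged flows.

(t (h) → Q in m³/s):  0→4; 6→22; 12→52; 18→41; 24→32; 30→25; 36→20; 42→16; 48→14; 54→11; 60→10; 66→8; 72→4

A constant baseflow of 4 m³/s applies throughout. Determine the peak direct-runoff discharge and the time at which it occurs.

Q_p = 48.0 m³/s at t = 12 h

Subtracting baseflow gives direct-runoff ordinates: 0.0, 18.0, 48.0, 37.0, 28.0, 21.0, 16.0, 12.0, 10.0, 7.0, 6.0, 4.0, 0.0 m³/s.
The maximum is 48.0 m³/s, occurring at the reading for t = 12 h.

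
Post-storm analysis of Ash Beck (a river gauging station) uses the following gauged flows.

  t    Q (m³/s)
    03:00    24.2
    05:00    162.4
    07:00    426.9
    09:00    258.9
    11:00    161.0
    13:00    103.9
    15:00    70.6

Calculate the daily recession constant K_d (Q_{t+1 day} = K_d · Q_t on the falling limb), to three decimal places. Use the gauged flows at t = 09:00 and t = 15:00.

K_d ≈ 0.006

Between t = 09:00 and t = 15:00 the flow falls from 258.9 to 70.6 m³/s over 3×2 h = 6 h.
Per-interval ratio K = (70.6/258.9)^(1/3) = 0.6485; K_d = K^(24/2) = 0.006.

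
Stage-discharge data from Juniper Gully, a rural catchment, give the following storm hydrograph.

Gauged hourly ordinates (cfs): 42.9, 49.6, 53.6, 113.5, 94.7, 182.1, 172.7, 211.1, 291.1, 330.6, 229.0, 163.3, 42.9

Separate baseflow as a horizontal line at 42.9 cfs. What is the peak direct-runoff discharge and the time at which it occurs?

Q_p = 287.7 cfs at t = 9 h

Subtracting baseflow gives direct-runoff ordinates: 0.0, 6.7, 10.7, 70.6, 51.8, 139.2, 129.8, 168.2, 248.2, 287.7, 186.1, 120.4, 0.0 cfs.
The maximum is 287.7 cfs, occurring at the reading for t = 9 h.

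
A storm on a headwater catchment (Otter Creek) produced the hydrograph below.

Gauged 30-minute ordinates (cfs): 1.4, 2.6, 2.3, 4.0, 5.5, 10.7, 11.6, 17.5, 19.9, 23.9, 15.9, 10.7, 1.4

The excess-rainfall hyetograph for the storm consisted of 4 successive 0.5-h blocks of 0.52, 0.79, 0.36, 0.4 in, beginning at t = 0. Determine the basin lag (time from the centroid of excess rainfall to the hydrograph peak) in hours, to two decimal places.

t_L ≈ 3.60 h

Centroid of excess rainfall: t_c = Σ P_i·t̄_i / ΣP_i = 0.9046 h (block centres at 0.25, 0.75, 1.25, 1.75 h).
Hydrograph peak occurs at t = 4.5 h, so basin lag t_L = 4.5 − 0.9046 = 3.60 h.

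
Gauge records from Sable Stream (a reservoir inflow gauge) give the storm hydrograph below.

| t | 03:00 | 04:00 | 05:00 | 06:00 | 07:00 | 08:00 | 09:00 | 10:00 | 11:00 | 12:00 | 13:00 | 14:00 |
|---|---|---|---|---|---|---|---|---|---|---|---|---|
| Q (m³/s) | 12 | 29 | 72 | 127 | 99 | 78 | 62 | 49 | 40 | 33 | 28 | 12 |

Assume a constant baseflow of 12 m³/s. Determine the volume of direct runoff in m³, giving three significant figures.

V ≈ 1.79 × 10^6 m³

Direct-runoff ordinates (Q − Q_b): 0.0, 17.0, 60.0, 115.0, 87.0, 66.0, 50.0, 37.0, 28.0, 21.0, 16.0, 0.0 m³/s.
ΣQ_DR = 497.0 m³/s.
With Δt = 1 h = 3600 s, V = ΣQ_DR · Δt = 497.0 × 3600 = 1.79 × 10^6 m³.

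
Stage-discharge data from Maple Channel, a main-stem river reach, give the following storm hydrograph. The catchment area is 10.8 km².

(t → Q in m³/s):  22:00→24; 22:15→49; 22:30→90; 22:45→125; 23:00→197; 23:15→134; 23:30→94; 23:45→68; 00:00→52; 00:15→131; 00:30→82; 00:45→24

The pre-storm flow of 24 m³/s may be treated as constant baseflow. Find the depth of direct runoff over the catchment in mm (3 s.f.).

d ≈ 65.2 mm

Direct runoff: 0.0, 25.0, 66.0, 101.0, 173.0, 110.0, 70.0, 44.0, 28.0, 107.0, 58.0, 0.0 m³/s; ΣQ_DR = 782.0 m³/s.
V = ΣQ_DR · Δt = 782.0 × 900 s = 7.038 × 10^5 m³.
Over A = 10.8 km², depth = V / A = 65.2 mm.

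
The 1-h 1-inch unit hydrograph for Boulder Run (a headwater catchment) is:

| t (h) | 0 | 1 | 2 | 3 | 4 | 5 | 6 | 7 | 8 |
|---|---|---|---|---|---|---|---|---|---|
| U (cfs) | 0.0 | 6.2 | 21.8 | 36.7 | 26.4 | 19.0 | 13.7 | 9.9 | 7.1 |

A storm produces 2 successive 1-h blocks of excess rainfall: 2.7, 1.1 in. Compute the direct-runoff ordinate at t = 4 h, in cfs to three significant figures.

Q ≈ 112 cfs

By discrete convolution, Q_j = Σ (P_i / 1 in) · U_{j−i}.
At t = 4 h (j=4): Q = (2.7/1)·26.4 + (1.1/1)·36.7 = 112 cfs.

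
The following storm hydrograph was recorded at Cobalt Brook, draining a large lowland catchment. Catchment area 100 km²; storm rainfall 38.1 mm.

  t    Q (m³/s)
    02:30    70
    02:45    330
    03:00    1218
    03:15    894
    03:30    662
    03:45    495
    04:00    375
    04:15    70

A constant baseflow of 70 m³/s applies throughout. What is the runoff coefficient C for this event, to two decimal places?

ΣQ_DR = 3554 m³/s; V = ΣQ_DR·Δt = 3.199 × 10^6 m³.
Runoff depth d = V / A = 31.99 mm.
C = d / P = 31.99 / 38.1 = 0.84.

C ≈ 0.84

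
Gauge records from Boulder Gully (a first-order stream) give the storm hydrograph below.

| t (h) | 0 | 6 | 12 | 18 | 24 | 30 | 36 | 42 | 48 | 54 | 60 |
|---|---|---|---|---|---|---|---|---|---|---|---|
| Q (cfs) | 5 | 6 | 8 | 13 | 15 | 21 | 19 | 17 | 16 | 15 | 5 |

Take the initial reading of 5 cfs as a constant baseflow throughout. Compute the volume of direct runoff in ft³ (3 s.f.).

Direct-runoff ordinates (Q − Q_b): 0.0, 1.0, 3.0, 8.0, 10.0, 16.0, 14.0, 12.0, 11.0, 10.0, 0.0 cfs.
ΣQ_DR = 85.00 cfs.
With Δt = 6 h = 21600 s, V = ΣQ_DR · Δt = 85.00 × 21600 = 1.84 × 10^6 ft³.

V ≈ 1.84 × 10^6 ft³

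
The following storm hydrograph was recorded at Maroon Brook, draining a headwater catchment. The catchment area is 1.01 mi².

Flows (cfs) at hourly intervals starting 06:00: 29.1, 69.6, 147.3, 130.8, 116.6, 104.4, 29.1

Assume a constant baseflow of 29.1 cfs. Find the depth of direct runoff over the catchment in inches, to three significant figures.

d ≈ 0.649 in

Direct runoff: 0.0, 40.5, 118.2, 101.7, 87.5, 75.3, 0.0 cfs; ΣQ_DR = 423.2 cfs.
V = ΣQ_DR · Δt = 423.2 × 3600 s = 1.524 × 10^6 ft³.
Over A = 1.01 mi², depth = V / A = 0.649 in.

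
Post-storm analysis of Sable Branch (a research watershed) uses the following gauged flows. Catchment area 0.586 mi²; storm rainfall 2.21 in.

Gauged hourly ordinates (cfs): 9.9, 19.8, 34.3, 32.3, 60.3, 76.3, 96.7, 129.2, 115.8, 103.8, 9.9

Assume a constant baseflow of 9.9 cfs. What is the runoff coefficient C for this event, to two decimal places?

C ≈ 0.69

ΣQ_DR = 579.4 cfs; V = ΣQ_DR·Δt = 2.086 × 10^6 ft³.
Runoff depth d = V / A = 1.532 in.
C = d / P = 1.532 / 2.21 = 0.69.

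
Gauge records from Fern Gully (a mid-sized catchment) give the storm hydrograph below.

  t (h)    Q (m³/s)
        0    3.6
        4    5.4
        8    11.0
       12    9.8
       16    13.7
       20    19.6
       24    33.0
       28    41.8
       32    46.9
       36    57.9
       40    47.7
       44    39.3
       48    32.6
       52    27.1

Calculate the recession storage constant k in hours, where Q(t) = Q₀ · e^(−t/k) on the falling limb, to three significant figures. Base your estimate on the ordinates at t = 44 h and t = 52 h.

k ≈ 21.5 h

On the falling limb, Q drops from 39.3 to 27.1 m³/s between t = 44 h and t = 52 h (Δt = 8 h).
k = −Δt / ln(Q₂/Q₁) = −8 / ln(27.1/39.3) = 21.5 h.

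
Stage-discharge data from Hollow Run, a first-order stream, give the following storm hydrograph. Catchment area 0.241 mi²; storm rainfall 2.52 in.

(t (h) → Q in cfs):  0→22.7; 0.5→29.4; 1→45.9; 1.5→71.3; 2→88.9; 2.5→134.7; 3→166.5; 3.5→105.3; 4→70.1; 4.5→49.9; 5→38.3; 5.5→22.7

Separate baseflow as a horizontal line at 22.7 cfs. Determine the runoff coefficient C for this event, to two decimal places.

ΣQ_DR = 573.3 cfs; V = ΣQ_DR·Δt = 1.032 × 10^6 ft³.
Runoff depth d = V / A = 1.843 in.
C = d / P = 1.843 / 2.52 = 0.73.

C ≈ 0.73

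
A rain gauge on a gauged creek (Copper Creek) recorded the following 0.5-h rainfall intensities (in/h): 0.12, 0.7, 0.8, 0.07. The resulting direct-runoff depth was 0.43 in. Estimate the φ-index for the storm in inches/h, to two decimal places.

Only the 2 blocks with intensity above φ contribute runoff: 0.7, 0.8 in/h.
Σ(I−φ)·Δt = d  ⇒  (0.7+0.8 − 2φ)·0.5 = 0.43
φ = (1.500 − 0.43/0.5) / 2 = 0.32 in/h.

φ ≈ 0.32 in/h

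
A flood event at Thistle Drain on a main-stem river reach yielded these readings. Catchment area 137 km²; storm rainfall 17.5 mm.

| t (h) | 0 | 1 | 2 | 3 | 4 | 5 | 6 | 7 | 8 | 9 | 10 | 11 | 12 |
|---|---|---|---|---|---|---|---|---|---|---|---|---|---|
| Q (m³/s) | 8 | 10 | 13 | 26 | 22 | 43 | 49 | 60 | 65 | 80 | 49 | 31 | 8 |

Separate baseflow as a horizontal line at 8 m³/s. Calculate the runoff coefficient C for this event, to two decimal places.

ΣQ_DR = 360.0 m³/s; V = ΣQ_DR·Δt = 1.296 × 10^6 m³.
Runoff depth d = V / A = 9.460 mm.
C = d / P = 9.460 / 17.5 = 0.54.

C ≈ 0.54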